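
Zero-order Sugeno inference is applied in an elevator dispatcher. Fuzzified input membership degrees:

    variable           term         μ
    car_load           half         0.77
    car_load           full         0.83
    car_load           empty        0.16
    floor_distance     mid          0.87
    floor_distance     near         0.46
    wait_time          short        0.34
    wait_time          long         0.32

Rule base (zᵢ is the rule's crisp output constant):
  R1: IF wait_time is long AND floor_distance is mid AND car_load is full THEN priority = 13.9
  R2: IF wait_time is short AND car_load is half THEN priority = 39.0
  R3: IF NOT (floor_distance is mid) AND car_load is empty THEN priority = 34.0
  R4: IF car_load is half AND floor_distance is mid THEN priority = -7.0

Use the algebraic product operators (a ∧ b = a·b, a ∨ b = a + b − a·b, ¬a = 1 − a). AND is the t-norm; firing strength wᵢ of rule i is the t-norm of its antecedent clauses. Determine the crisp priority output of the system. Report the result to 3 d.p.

7.976

R1 (z=13.9): long=0.32, mid=0.87, full=0.83; AND[a·b] → w = 0.2311
R2 (z=39.0): short=0.34, half=0.77; AND[a·b] → w = 0.2618
R3 (z=34.0): ¬mid=1−0.87=0.13, empty=0.16; AND[a·b] → w = 0.0208
R4 (z=-7.0): half=0.77, mid=0.87; AND[a·b] → w = 0.6699
Weighted average = (0.2311·13.9 + 0.2618·39.0 + 0.0208·34.0 + 0.6699·-7.0) / (0.2311 + 0.2618 + 0.0208 + 0.6699)
  = 9.4400 / 1.1836 = 7.976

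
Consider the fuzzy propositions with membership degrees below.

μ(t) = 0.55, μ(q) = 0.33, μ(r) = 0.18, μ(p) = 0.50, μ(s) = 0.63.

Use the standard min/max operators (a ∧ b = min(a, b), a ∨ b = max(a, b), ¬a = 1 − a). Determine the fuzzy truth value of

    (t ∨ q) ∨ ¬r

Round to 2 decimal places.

t ∨ q = max(a, b) on (0.55, 0.33) = 0.55
¬r = 1 − 0.18 = 0.82
(t ∨ q) ∨ ¬r = max(a, b) on (0.55, 0.82) = 0.82

0.82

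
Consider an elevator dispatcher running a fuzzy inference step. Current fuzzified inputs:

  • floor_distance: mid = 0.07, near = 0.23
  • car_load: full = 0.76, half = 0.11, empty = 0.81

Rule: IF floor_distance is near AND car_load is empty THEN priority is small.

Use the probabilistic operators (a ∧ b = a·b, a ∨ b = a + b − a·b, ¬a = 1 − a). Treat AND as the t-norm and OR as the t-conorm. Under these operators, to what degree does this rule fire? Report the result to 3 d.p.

0.186

firing strength: near=0.23, empty=0.81; AND[a·b] → w = 0.1863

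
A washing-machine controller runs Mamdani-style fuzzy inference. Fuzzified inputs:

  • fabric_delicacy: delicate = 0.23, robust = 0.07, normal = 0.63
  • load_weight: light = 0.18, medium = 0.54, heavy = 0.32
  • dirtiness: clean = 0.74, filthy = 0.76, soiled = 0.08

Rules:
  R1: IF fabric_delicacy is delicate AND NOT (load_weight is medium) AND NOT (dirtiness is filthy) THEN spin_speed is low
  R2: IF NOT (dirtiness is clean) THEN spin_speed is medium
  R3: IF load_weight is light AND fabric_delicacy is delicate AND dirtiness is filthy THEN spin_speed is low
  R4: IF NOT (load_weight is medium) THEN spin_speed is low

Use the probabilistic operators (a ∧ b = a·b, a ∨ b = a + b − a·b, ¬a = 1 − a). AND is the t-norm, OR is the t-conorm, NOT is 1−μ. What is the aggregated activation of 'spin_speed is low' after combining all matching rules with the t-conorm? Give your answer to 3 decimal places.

0.490

R1: delicate=0.23, ¬medium=1−0.54=0.46, ¬filthy=1−0.76=0.24; AND[a·b] → w = 0.0254
R2: ¬clean=1−0.74=0.26 → w = 0.2600
R3: light=0.18, delicate=0.23, filthy=0.76; AND[a·b] → w = 0.0315
R4: ¬medium=1−0.54=0.46 → w = 0.4600
Rules with consequent 'low': {R1, R3, R4} → strengths 0.0254, 0.0315, 0.4600
Aggregate via t-conorm [a + b − a·b]: 0.4903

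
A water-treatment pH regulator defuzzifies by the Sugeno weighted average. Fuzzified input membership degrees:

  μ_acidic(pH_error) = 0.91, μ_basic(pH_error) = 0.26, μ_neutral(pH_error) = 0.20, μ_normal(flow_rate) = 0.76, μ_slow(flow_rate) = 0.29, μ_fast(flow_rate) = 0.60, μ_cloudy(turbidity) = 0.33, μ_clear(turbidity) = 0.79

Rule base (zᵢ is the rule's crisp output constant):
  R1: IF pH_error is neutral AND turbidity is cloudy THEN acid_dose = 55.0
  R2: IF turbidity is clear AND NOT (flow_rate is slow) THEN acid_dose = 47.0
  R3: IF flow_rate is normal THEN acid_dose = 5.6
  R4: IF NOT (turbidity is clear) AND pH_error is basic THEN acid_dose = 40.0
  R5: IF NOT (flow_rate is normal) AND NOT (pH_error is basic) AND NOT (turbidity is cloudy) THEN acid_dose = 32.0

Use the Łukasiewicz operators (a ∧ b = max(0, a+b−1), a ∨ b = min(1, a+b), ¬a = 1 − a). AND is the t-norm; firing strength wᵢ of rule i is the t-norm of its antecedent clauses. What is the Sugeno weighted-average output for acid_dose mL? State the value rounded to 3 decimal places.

R1 (z=55.0): neutral=0.20, cloudy=0.33; AND[max(0, a+b−1)] → w = 0.00
R2 (z=47.0): clear=0.79, ¬slow=1−0.29=0.71; AND[max(0, a+b−1)] → w = 0.50
R3 (z=5.6): normal=0.76 → w = 0.76
R4 (z=40.0): ¬clear=1−0.79=0.21, basic=0.26; AND[max(0, a+b−1)] → w = 0.00
R5 (z=32.0): ¬normal=1−0.76=0.24, ¬basic=1−0.26=0.74, ¬cloudy=1−0.33=0.67; AND[max(0, a+b−1)] → w = 0.00
Weighted average = (0.00·55.0 + 0.50·47.0 + 0.76·5.6 + 0.00·40.0 + 0.00·32.0) / (0.00 + 0.50 + 0.76 + 0.00 + 0.00)
  = 27.7560 / 1.2600 = 22.029

22.029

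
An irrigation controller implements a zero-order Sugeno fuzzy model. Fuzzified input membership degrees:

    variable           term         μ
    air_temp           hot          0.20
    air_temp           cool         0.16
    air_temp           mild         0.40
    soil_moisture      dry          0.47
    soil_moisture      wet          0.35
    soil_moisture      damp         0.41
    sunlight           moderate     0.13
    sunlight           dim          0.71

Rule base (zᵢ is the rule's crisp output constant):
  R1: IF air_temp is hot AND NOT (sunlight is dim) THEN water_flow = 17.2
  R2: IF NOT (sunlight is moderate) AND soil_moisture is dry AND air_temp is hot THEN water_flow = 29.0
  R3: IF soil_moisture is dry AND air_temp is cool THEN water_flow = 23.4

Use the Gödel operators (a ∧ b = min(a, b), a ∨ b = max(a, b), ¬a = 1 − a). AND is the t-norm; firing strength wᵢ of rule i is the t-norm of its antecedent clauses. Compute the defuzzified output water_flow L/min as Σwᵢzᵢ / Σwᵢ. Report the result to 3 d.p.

R1 (z=17.2): hot=0.20, ¬dim=1−0.71=0.29; AND[min(a, b)] → w = 0.20
R2 (z=29.0): ¬moderate=1−0.13=0.87, dry=0.47, hot=0.20; AND[min(a, b)] → w = 0.20
R3 (z=23.4): dry=0.47, cool=0.16; AND[min(a, b)] → w = 0.16
Weighted average = (0.20·17.2 + 0.20·29.0 + 0.16·23.4) / (0.20 + 0.20 + 0.16)
  = 12.9840 / 0.5600 = 23.186

23.186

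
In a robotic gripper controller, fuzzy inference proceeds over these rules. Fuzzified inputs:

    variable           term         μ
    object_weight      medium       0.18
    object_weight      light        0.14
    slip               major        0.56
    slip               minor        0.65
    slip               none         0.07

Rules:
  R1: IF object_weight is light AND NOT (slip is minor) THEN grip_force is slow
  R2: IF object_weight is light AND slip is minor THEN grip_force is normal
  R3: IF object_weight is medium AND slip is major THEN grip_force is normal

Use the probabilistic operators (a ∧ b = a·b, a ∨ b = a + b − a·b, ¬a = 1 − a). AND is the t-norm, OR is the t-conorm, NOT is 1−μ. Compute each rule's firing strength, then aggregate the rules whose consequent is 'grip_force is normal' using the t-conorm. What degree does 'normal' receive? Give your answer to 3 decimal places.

R1: light=0.14, ¬minor=1−0.65=0.35; AND[a·b] → w = 0.0490
R2: light=0.14, minor=0.65; AND[a·b] → w = 0.0910
R3: medium=0.18, major=0.56; AND[a·b] → w = 0.1008
Rules with consequent 'normal': {R2, R3} → strengths 0.0910, 0.1008
Aggregate via t-conorm [a + b − a·b]: 0.1826

0.183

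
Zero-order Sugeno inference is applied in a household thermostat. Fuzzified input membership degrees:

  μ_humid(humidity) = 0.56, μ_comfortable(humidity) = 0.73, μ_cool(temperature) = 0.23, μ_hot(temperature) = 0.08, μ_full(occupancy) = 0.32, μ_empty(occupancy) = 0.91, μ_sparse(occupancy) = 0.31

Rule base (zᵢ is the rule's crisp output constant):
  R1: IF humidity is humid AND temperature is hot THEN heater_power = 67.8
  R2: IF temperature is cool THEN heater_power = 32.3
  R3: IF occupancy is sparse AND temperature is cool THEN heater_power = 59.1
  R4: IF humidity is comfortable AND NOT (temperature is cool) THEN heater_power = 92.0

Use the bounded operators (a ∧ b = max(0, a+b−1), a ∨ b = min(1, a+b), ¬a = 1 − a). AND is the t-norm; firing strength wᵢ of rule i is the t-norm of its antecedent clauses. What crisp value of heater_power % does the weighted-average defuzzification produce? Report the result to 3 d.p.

R1 (z=67.8): humid=0.56, hot=0.08; AND[max(0, a+b−1)] → w = 0.00
R2 (z=32.3): cool=0.23 → w = 0.23
R3 (z=59.1): sparse=0.31, cool=0.23; AND[max(0, a+b−1)] → w = 0.00
R4 (z=92.0): comfortable=0.73, ¬cool=1−0.23=0.77; AND[max(0, a+b−1)] → w = 0.50
Weighted average = (0.00·67.8 + 0.23·32.3 + 0.00·59.1 + 0.50·92.0) / (0.00 + 0.23 + 0.00 + 0.50)
  = 53.4290 / 0.7300 = 73.190

73.190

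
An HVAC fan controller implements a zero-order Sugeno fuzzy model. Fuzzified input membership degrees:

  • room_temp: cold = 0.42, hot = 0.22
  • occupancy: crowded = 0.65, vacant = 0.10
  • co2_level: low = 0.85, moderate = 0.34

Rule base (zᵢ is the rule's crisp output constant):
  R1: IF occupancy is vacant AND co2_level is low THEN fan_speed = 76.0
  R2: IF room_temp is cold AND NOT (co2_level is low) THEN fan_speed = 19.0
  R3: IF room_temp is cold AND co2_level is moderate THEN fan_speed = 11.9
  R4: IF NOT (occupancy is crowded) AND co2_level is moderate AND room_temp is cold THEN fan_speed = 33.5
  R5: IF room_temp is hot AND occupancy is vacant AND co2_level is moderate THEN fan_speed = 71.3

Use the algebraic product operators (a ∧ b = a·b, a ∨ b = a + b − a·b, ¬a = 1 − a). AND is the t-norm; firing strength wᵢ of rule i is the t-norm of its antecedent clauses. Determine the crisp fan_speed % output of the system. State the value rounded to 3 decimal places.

33.205

R1 (z=76.0): vacant=0.10, low=0.85; AND[a·b] → w = 0.0850
R2 (z=19.0): cold=0.42, ¬low=1−0.85=0.15; AND[a·b] → w = 0.0630
R3 (z=11.9): cold=0.42, moderate=0.34; AND[a·b] → w = 0.1428
R4 (z=33.5): ¬crowded=1−0.65=0.35, moderate=0.34, cold=0.42; AND[a·b] → w = 0.0500
R5 (z=71.3): hot=0.22, vacant=0.10, moderate=0.34; AND[a·b] → w = 0.0075
Weighted average = (0.0850·76.0 + 0.0630·19.0 + 0.1428·11.9 + 0.0500·33.5 + 0.0075·71.3) / (0.0850 + 0.0630 + 0.1428 + 0.0500 + 0.0075)
  = 11.5640 / 0.3483 = 33.205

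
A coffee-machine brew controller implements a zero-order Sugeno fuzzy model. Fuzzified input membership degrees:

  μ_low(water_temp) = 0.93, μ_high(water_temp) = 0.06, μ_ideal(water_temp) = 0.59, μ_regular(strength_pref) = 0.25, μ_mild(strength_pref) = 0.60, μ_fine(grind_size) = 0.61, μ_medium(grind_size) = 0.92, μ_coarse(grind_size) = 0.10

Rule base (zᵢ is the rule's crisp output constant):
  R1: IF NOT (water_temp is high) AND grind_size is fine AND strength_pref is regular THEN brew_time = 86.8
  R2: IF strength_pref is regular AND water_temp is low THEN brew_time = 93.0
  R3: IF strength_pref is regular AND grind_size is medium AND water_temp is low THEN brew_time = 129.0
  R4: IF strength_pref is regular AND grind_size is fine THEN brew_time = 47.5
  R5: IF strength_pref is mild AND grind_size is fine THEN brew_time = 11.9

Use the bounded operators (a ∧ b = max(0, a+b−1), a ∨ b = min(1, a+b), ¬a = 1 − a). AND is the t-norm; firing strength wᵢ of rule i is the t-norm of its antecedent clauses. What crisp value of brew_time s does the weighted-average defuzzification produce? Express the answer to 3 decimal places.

65.590

R1 (z=86.8): ¬high=1−0.06=0.94, fine=0.61, regular=0.25; AND[max(0, a+b−1)] → w = 0.00
R2 (z=93.0): regular=0.25, low=0.93; AND[max(0, a+b−1)] → w = 0.18
R3 (z=129.0): regular=0.25, medium=0.92, low=0.93; AND[max(0, a+b−1)] → w = 0.10
R4 (z=47.5): regular=0.25, fine=0.61; AND[max(0, a+b−1)] → w = 0.00
R5 (z=11.9): mild=0.60, fine=0.61; AND[max(0, a+b−1)] → w = 0.21
Weighted average = (0.00·86.8 + 0.18·93.0 + 0.10·129.0 + 0.00·47.5 + 0.21·11.9) / (0.00 + 0.18 + 0.10 + 0.00 + 0.21)
  = 32.1390 / 0.4900 = 65.590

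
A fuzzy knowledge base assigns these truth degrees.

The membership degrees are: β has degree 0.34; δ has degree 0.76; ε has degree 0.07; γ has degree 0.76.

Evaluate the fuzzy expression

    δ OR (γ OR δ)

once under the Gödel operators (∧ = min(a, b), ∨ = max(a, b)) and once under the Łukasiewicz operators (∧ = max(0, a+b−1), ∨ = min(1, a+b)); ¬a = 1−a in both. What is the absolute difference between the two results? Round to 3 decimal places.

Under Gödel:
  γ OR δ = max(a, b) on (0.76, 0.76) = 0.76
  δ OR (γ OR δ) = max(a, b) on (0.76, 0.76) = 0.76
  → value = 0.7600
Under Łukasiewicz:
  γ OR δ = min(1, a+b) on (0.76, 0.76) = 1.00
  δ OR (γ OR δ) = min(1, a+b) on (0.76, 1.00) = 1.00
  → value = 1.0000
|0.7600 − 1.0000| = 0.240

0.240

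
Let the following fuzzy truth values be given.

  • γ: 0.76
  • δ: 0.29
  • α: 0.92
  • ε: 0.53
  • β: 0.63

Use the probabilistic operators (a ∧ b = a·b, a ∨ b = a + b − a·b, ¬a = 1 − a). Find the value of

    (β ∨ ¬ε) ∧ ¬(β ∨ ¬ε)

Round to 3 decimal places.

0.158

¬ε = 1 − 0.5300 = 0.4700
β ∨ ¬ε = a + b − a·b on (0.6300, 0.4700) = 0.8039
¬ε = 1 − 0.5300 = 0.4700
β ∨ ¬ε = a + b − a·b on (0.6300, 0.4700) = 0.8039
¬(β ∨ ¬ε) = 1 − 0.8039 = 0.1961
(β ∨ ¬ε) ∧ ¬(β ∨ ¬ε) = a·b on (0.8039, 0.1961) = 0.1576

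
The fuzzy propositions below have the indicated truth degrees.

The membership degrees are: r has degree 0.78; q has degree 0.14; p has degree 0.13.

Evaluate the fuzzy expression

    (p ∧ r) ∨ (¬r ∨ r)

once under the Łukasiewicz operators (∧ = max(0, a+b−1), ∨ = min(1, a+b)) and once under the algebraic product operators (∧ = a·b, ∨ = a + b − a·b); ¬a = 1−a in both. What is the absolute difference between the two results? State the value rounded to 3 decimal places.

Under Łukasiewicz:
  p ∧ r = max(0, a+b−1) on (0.13, 0.78) = 0.00
  ¬r = 1 − 0.78 = 0.22
  ¬r ∨ r = min(1, a+b) on (0.22, 0.78) = 1.00
  (p ∧ r) ∨ (¬r ∨ r) = min(1, a+b) on (0.00, 1.00) = 1.00
  → value = 1.0000
Under algebraic product:
  p ∧ r = a·b on (0.1300, 0.7800) = 0.1014
  ¬r = 1 − 0.7800 = 0.2200
  ¬r ∨ r = a + b − a·b on (0.2200, 0.7800) = 0.8284
  (p ∧ r) ∨ (¬r ∨ r) = a + b − a·b on (0.1014, 0.8284) = 0.8458
  → value = 0.8458
|1.0000 − 0.8458| = 0.154

0.154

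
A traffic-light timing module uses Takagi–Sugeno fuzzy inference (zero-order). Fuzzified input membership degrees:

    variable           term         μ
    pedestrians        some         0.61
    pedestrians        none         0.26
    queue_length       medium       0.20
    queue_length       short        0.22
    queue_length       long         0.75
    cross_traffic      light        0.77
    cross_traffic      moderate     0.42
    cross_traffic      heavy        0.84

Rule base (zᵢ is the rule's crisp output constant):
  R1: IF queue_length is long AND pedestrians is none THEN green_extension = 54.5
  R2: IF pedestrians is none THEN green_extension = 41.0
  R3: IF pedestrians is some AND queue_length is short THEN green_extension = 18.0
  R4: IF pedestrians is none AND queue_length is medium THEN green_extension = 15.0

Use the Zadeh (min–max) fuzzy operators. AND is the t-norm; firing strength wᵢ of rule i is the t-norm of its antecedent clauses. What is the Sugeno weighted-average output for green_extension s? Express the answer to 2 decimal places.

33.82

R1 (z=54.5): long=0.75, none=0.26; AND[min(a, b)] → w = 0.26
R2 (z=41.0): none=0.26 → w = 0.26
R3 (z=18.0): some=0.61, short=0.22; AND[min(a, b)] → w = 0.22
R4 (z=15.0): none=0.26, medium=0.20; AND[min(a, b)] → w = 0.20
Weighted average = (0.26·54.5 + 0.26·41.0 + 0.22·18.0 + 0.20·15.0) / (0.26 + 0.26 + 0.22 + 0.20)
  = 31.7900 / 0.9400 = 33.82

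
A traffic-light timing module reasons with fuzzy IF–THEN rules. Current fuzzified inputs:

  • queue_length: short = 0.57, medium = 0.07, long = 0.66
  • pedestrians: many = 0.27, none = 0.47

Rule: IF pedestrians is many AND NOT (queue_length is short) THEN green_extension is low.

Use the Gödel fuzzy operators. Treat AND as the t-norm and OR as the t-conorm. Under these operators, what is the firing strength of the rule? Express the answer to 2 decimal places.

0.27

firing strength: many=0.27, ¬short=1−0.57=0.43; AND[min(a, b)] → w = 0.27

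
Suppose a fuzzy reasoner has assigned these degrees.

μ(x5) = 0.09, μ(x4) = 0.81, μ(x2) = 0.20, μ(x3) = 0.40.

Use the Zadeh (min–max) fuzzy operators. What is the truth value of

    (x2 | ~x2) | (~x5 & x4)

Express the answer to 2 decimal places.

~x2 = 1 − 0.20 = 0.80
x2 | ~x2 = max(a, b) on (0.20, 0.80) = 0.80
~x5 = 1 − 0.09 = 0.91
~x5 & x4 = min(a, b) on (0.91, 0.81) = 0.81
(x2 | ~x2) | (~x5 & x4) = max(a, b) on (0.80, 0.81) = 0.81

0.81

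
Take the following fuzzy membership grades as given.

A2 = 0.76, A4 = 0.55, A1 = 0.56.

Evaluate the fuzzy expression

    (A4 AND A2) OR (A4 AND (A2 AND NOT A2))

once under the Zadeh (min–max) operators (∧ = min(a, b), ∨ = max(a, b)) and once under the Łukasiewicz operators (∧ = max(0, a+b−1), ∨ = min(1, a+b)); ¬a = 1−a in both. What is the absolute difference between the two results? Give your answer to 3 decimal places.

Under Zadeh (min–max):
  A4 AND A2 = min(a, b) on (0.55, 0.76) = 0.55
  NOT A2 = 1 − 0.76 = 0.24
  A2 AND NOT A2 = min(a, b) on (0.76, 0.24) = 0.24
  A4 AND (A2 AND NOT A2) = min(a, b) on (0.55, 0.24) = 0.24
  (A4 AND A2) OR (A4 AND (A2 AND NOT A2)) = max(a, b) on (0.55, 0.24) = 0.55
  → value = 0.5500
Under Łukasiewicz:
  A4 AND A2 = max(0, a+b−1) on (0.55, 0.76) = 0.31
  NOT A2 = 1 − 0.76 = 0.24
  A2 AND NOT A2 = max(0, a+b−1) on (0.76, 0.24) = 0.00
  A4 AND (A2 AND NOT A2) = max(0, a+b−1) on (0.55, 0.00) = 0.00
  (A4 AND A2) OR (A4 AND (A2 AND NOT A2)) = min(1, a+b) on (0.31, 0.00) = 0.31
  → value = 0.3100
|0.5500 − 0.3100| = 0.240

0.240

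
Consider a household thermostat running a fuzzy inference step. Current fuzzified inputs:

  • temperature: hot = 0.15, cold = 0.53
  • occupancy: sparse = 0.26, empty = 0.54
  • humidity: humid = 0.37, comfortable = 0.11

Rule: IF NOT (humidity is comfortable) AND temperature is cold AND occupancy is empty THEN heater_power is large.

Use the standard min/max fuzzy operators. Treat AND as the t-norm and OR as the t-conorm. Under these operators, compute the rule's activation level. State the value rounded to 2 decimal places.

firing strength: ¬comfortable=1−0.11=0.89, cold=0.53, empty=0.54; AND[min(a, b)] → w = 0.53

0.53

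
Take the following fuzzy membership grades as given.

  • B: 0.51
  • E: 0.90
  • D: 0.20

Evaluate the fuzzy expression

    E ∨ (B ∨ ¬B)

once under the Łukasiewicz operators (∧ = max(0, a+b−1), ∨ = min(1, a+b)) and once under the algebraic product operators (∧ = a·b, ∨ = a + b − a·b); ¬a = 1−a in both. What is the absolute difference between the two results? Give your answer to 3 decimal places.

Under Łukasiewicz:
  ¬B = 1 − 0.51 = 0.49
  B ∨ ¬B = min(1, a+b) on (0.51, 0.49) = 1.00
  E ∨ (B ∨ ¬B) = min(1, a+b) on (0.90, 1.00) = 1.00
  → value = 1.0000
Under algebraic product:
  ¬B = 1 − 0.5100 = 0.4900
  B ∨ ¬B = a + b − a·b on (0.5100, 0.4900) = 0.7501
  E ∨ (B ∨ ¬B) = a + b − a·b on (0.9000, 0.7501) = 0.9750
  → value = 0.9750
|1.0000 − 0.9750| = 0.025

0.025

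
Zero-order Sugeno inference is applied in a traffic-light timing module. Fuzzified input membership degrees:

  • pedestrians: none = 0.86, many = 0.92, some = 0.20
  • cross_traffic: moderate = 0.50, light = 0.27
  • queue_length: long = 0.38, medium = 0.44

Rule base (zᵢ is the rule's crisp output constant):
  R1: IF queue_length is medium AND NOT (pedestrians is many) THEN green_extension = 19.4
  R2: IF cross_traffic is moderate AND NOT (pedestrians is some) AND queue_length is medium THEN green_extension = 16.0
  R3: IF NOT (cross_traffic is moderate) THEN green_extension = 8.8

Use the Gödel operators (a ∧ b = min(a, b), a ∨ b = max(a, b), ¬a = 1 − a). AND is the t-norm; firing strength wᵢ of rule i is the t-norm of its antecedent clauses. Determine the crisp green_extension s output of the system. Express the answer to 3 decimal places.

R1 (z=19.4): medium=0.44, ¬many=1−0.92=0.08; AND[min(a, b)] → w = 0.08
R2 (z=16.0): moderate=0.50, ¬some=1−0.20=0.80, medium=0.44; AND[min(a, b)] → w = 0.44
R3 (z=8.8): ¬moderate=1−0.50=0.50 → w = 0.50
Weighted average = (0.08·19.4 + 0.44·16.0 + 0.50·8.8) / (0.08 + 0.44 + 0.50)
  = 12.9920 / 1.0200 = 12.737

12.737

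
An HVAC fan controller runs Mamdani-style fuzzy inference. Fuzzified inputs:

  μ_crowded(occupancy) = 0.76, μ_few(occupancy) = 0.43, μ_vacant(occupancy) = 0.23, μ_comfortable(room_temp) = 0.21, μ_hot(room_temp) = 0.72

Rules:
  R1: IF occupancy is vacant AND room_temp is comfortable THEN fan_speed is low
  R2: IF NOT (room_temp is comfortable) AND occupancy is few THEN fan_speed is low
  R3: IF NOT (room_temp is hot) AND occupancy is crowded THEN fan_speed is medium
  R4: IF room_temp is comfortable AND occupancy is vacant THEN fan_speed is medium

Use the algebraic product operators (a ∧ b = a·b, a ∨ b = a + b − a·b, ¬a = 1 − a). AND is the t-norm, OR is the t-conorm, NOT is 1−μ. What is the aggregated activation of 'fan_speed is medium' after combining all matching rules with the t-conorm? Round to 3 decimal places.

R1: vacant=0.23, comfortable=0.21; AND[a·b] → w = 0.0483
R2: ¬comfortable=1−0.21=0.79, few=0.43; AND[a·b] → w = 0.3397
R3: ¬hot=1−0.72=0.28, crowded=0.76; AND[a·b] → w = 0.2128
R4: comfortable=0.21, vacant=0.23; AND[a·b] → w = 0.0483
Rules with consequent 'medium': {R3, R4} → strengths 0.2128, 0.0483
Aggregate via t-conorm [a + b − a·b]: 0.2508

0.251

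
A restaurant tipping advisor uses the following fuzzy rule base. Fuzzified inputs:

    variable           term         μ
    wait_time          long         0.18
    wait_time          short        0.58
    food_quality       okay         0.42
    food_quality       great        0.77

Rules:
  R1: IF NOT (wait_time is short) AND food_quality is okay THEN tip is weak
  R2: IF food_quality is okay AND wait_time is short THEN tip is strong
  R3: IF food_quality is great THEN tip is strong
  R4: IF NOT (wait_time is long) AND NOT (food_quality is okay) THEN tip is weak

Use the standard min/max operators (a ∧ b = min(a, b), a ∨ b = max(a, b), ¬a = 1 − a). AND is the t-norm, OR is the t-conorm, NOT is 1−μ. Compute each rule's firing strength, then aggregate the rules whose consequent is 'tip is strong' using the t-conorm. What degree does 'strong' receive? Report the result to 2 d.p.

0.77

R1: ¬short=1−0.58=0.42, okay=0.42; AND[min(a, b)] → w = 0.42
R2: okay=0.42, short=0.58; AND[min(a, b)] → w = 0.42
R3: great=0.77 → w = 0.77
R4: ¬long=1−0.18=0.82, ¬okay=1−0.42=0.58; AND[min(a, b)] → w = 0.58
Rules with consequent 'strong': {R2, R3} → strengths 0.42, 0.77
Aggregate via t-conorm [max(a, b)]: 0.77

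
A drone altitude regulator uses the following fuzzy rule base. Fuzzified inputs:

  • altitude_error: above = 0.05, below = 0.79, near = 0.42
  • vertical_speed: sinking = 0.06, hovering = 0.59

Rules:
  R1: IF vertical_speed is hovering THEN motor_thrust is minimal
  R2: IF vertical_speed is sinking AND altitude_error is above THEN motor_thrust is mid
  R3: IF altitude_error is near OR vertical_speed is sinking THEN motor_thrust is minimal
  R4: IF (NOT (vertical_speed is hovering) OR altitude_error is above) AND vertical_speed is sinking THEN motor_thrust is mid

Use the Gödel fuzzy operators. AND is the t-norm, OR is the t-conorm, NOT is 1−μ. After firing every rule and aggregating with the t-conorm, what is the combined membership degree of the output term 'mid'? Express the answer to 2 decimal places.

0.06

R1: hovering=0.59 → w = 0.59
R2: sinking=0.06, above=0.05; AND[min(a, b)] → w = 0.05
R3: near=0.42, sinking=0.06; OR[max(a, b)] → w = 0.42
R4: (¬hovering=1−0.59=0.41 OR above=0.05) = 0.41; AND[min(a, b)] with sinking=0.06 → w = 0.06
Rules with consequent 'mid': {R2, R4} → strengths 0.05, 0.06
Aggregate via t-conorm [max(a, b)]: 0.06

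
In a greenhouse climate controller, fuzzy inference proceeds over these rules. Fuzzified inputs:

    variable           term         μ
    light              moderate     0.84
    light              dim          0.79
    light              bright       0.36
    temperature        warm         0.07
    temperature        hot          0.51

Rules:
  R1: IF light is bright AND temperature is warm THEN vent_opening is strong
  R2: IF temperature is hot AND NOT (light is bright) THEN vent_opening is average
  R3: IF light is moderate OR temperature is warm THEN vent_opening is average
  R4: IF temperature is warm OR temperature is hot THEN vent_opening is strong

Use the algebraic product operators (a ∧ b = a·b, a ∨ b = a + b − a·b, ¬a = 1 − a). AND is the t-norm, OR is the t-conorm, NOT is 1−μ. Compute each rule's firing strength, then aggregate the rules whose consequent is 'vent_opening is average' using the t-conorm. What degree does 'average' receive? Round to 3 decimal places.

0.900

R1: bright=0.36, warm=0.07; AND[a·b] → w = 0.0252
R2: hot=0.51, ¬bright=1−0.36=0.64; AND[a·b] → w = 0.3264
R3: moderate=0.84, warm=0.07; OR[a + b − a·b] → w = 0.8512
R4: warm=0.07, hot=0.51; OR[a + b − a·b] → w = 0.5443
Rules with consequent 'average': {R2, R3} → strengths 0.3264, 0.8512
Aggregate via t-conorm [a + b − a·b]: 0.8998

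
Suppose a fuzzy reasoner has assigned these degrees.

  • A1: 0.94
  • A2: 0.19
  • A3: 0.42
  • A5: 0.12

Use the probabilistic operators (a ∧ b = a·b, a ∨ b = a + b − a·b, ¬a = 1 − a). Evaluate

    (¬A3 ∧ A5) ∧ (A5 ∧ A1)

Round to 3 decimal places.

0.008

¬A3 = 1 − 0.4200 = 0.5800
¬A3 ∧ A5 = a·b on (0.5800, 0.1200) = 0.0696
A5 ∧ A1 = a·b on (0.1200, 0.9400) = 0.1128
(¬A3 ∧ A5) ∧ (A5 ∧ A1) = a·b on (0.0696, 0.1128) = 0.0079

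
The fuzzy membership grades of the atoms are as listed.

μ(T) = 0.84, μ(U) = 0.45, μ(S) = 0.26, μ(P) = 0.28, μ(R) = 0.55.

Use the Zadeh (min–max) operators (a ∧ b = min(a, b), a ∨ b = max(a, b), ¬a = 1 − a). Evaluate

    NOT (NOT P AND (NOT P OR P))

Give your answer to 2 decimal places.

NOT P = 1 − 0.28 = 0.72
NOT P = 1 − 0.28 = 0.72
NOT P OR P = max(a, b) on (0.72, 0.28) = 0.72
NOT P AND (NOT P OR P) = min(a, b) on (0.72, 0.72) = 0.72
NOT (NOT P AND (NOT P OR P)) = 1 − 0.72 = 0.28

0.28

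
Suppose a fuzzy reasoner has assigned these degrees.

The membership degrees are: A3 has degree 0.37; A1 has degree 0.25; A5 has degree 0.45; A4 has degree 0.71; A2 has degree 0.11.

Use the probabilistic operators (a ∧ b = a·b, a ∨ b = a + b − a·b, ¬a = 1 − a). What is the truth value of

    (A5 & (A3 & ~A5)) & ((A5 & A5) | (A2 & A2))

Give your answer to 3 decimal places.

0.019

~A5 = 1 − 0.4500 = 0.5500
A3 & ~A5 = a·b on (0.3700, 0.5500) = 0.2035
A5 & (A3 & ~A5) = a·b on (0.4500, 0.2035) = 0.0916
A5 & A5 = a·b on (0.4500, 0.4500) = 0.2025
A2 & A2 = a·b on (0.1100, 0.1100) = 0.0121
(A5 & A5) | (A2 & A2) = a + b − a·b on (0.2025, 0.0121) = 0.2121
(A5 & (A3 & ~A5)) & ((A5 & A5) | (A2 & A2)) = a·b on (0.0916, 0.2121) = 0.0194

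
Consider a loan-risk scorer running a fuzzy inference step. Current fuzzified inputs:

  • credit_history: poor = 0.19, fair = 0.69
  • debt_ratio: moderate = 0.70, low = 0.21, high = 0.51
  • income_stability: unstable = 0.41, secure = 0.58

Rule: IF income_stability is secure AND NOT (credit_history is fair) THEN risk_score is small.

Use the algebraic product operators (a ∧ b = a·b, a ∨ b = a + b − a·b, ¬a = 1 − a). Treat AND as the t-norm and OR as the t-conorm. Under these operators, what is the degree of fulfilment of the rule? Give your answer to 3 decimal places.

firing strength: secure=0.58, ¬fair=1−0.69=0.31; AND[a·b] → w = 0.1798

0.180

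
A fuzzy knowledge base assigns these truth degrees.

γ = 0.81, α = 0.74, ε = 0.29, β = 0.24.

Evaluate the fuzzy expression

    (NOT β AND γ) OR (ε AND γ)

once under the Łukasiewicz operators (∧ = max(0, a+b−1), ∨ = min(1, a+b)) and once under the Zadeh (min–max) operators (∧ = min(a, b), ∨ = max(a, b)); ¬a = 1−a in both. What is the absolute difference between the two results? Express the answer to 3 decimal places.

0.090

Under Łukasiewicz:
  NOT β = 1 − 0.24 = 0.76
  NOT β AND γ = max(0, a+b−1) on (0.76, 0.81) = 0.57
  ε AND γ = max(0, a+b−1) on (0.29, 0.81) = 0.10
  (NOT β AND γ) OR (ε AND γ) = min(1, a+b) on (0.57, 0.10) = 0.67
  → value = 0.6700
Under Zadeh (min–max):
  NOT β = 1 − 0.24 = 0.76
  NOT β AND γ = min(a, b) on (0.76, 0.81) = 0.76
  ε AND γ = min(a, b) on (0.29, 0.81) = 0.29
  (NOT β AND γ) OR (ε AND γ) = max(a, b) on (0.76, 0.29) = 0.76
  → value = 0.7600
|0.6700 − 0.7600| = 0.090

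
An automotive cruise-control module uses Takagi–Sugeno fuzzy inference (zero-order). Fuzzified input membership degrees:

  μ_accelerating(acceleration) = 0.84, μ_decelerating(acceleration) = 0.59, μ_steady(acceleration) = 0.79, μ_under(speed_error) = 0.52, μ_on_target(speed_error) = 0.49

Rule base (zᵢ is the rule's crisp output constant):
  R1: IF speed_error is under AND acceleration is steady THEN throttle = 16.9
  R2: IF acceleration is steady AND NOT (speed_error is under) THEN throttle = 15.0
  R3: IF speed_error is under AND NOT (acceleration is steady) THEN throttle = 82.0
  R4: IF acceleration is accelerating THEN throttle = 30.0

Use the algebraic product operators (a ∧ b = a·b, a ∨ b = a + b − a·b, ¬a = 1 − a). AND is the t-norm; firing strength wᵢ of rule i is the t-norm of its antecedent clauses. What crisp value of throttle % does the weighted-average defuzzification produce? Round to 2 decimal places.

26.90

R1 (z=16.9): under=0.52, steady=0.79; AND[a·b] → w = 0.4108
R2 (z=15.0): steady=0.79, ¬under=1−0.52=0.48; AND[a·b] → w = 0.3792
R3 (z=82.0): under=0.52, ¬steady=1−0.79=0.21; AND[a·b] → w = 0.1092
R4 (z=30.0): accelerating=0.84 → w = 0.8400
Weighted average = (0.4108·16.9 + 0.3792·15.0 + 0.1092·82.0 + 0.8400·30.0) / (0.4108 + 0.3792 + 0.1092 + 0.8400)
  = 46.7849 / 1.7392 = 26.90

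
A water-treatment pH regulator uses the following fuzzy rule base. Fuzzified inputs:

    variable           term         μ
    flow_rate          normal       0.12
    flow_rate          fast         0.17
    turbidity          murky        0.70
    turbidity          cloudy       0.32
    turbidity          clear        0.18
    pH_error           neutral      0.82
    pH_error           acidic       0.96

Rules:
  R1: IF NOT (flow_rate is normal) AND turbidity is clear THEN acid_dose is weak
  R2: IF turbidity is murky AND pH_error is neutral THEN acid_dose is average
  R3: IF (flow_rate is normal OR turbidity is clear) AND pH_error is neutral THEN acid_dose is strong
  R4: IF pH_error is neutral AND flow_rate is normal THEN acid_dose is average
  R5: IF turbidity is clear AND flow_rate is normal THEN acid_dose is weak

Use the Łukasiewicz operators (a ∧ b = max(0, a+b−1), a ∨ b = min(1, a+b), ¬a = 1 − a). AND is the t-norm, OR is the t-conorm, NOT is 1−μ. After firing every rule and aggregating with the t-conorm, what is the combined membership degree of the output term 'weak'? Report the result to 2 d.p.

R1: ¬normal=1−0.12=0.88, clear=0.18; AND[max(0, a+b−1)] → w = 0.06
R2: murky=0.70, neutral=0.82; AND[max(0, a+b−1)] → w = 0.52
R3: (normal=0.12 OR clear=0.18) = 0.30; AND[max(0, a+b−1)] with neutral=0.82 → w = 0.12
R4: neutral=0.82, normal=0.12; AND[max(0, a+b−1)] → w = 0.00
R5: clear=0.18, normal=0.12; AND[max(0, a+b−1)] → w = 0.00
Rules with consequent 'weak': {R1, R5} → strengths 0.06, 0.00
Aggregate via t-conorm [min(1, a+b)]: 0.06

0.06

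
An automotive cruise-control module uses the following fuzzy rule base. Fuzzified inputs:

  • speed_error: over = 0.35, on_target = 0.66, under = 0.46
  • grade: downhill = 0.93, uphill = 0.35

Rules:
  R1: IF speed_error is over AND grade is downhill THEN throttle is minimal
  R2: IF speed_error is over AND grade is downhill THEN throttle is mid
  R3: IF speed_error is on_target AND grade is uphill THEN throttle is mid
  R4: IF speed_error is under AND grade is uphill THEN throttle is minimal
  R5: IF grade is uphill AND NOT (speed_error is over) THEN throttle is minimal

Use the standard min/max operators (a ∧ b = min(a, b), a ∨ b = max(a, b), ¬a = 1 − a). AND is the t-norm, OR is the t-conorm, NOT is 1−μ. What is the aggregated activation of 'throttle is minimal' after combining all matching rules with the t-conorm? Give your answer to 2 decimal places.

R1: over=0.35, downhill=0.93; AND[min(a, b)] → w = 0.35
R2: over=0.35, downhill=0.93; AND[min(a, b)] → w = 0.35
R3: on_target=0.66, uphill=0.35; AND[min(a, b)] → w = 0.35
R4: under=0.46, uphill=0.35; AND[min(a, b)] → w = 0.35
R5: uphill=0.35, ¬over=1−0.35=0.65; AND[min(a, b)] → w = 0.35
Rules with consequent 'minimal': {R1, R4, R5} → strengths 0.35, 0.35, 0.35
Aggregate via t-conorm [max(a, b)]: 0.35

0.35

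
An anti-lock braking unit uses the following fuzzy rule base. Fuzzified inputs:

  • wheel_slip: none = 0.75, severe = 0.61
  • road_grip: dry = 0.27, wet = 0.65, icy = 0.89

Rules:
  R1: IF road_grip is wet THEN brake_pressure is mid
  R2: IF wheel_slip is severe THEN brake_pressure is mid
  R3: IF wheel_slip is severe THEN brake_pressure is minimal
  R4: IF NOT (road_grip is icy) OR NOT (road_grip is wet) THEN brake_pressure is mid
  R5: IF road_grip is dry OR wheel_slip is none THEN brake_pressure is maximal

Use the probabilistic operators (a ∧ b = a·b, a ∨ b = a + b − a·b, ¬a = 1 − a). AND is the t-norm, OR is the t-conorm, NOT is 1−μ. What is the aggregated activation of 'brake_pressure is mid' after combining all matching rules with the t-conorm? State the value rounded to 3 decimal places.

R1: wet=0.65 → w = 0.6500
R2: severe=0.61 → w = 0.6100
R3: severe=0.61 → w = 0.6100
R4: ¬icy=1−0.89=0.11, ¬wet=1−0.65=0.35; OR[a + b − a·b] → w = 0.4215
R5: dry=0.27, none=0.75; OR[a + b − a·b] → w = 0.8175
Rules with consequent 'mid': {R1, R2, R4} → strengths 0.6500, 0.6100, 0.4215
Aggregate via t-conorm [a + b − a·b]: 0.9210

0.921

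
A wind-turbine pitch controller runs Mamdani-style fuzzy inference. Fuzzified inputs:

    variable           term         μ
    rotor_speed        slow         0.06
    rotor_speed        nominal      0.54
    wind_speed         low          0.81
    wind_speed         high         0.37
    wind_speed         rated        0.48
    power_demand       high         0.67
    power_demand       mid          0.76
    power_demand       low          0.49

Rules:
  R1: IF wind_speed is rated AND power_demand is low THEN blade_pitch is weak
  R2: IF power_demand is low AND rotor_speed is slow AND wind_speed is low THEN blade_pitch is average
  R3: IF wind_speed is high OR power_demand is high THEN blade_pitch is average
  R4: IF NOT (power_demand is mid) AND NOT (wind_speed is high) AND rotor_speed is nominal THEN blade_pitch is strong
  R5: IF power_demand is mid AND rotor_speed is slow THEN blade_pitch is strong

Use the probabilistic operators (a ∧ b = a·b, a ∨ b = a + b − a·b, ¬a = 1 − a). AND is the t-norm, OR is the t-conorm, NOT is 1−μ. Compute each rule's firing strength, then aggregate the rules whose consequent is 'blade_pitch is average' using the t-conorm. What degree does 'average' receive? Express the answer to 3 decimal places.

R1: rated=0.48, low=0.49; AND[a·b] → w = 0.2352
R2: low=0.49, slow=0.06, low=0.81; AND[a·b] → w = 0.0238
R3: high=0.37, high=0.67; OR[a + b − a·b] → w = 0.7921
R4: ¬mid=1−0.76=0.24, ¬high=1−0.37=0.63, nominal=0.54; AND[a·b] → w = 0.0816
R5: mid=0.76, slow=0.06; AND[a·b] → w = 0.0456
Rules with consequent 'average': {R2, R3} → strengths 0.0238, 0.7921
Aggregate via t-conorm [a + b − a·b]: 0.7971

0.797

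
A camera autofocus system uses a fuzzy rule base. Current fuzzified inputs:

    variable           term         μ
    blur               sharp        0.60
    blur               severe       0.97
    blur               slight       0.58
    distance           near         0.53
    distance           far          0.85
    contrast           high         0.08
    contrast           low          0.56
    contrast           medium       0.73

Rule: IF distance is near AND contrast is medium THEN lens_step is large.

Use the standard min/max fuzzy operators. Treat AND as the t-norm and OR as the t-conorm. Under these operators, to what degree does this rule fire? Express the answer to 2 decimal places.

firing strength: near=0.53, medium=0.73; AND[min(a, b)] → w = 0.53

0.53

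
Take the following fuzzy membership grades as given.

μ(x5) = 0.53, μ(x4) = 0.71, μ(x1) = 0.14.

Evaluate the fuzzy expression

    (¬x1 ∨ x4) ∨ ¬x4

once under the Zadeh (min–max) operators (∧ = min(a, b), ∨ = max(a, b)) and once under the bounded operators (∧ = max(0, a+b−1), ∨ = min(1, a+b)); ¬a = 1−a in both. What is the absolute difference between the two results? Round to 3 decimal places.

0.140

Under Zadeh (min–max):
  ¬x1 = 1 − 0.14 = 0.86
  ¬x1 ∨ x4 = max(a, b) on (0.86, 0.71) = 0.86
  ¬x4 = 1 − 0.71 = 0.29
  (¬x1 ∨ x4) ∨ ¬x4 = max(a, b) on (0.86, 0.29) = 0.86
  → value = 0.8600
Under bounded:
  ¬x1 = 1 − 0.14 = 0.86
  ¬x1 ∨ x4 = min(1, a+b) on (0.86, 0.71) = 1.00
  ¬x4 = 1 − 0.71 = 0.29
  (¬x1 ∨ x4) ∨ ¬x4 = min(1, a+b) on (1.00, 0.29) = 1.00
  → value = 1.0000
|0.8600 − 1.0000| = 0.140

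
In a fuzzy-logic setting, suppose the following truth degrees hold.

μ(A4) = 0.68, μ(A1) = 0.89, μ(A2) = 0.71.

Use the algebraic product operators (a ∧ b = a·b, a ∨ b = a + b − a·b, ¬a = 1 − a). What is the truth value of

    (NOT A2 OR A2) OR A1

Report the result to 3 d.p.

0.977

NOT A2 = 1 − 0.7100 = 0.2900
NOT A2 OR A2 = a + b − a·b on (0.2900, 0.7100) = 0.7941
(NOT A2 OR A2) OR A1 = a + b − a·b on (0.7941, 0.8900) = 0.9774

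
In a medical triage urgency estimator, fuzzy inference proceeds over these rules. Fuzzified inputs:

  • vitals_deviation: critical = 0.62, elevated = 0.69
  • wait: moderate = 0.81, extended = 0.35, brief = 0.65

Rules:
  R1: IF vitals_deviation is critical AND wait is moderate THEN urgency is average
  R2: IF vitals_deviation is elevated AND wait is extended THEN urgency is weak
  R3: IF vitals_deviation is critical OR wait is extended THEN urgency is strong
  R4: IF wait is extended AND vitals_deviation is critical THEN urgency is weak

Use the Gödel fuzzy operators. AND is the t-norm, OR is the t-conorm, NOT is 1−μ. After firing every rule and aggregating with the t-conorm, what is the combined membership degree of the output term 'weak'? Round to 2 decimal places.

0.35

R1: critical=0.62, moderate=0.81; AND[min(a, b)] → w = 0.62
R2: elevated=0.69, extended=0.35; AND[min(a, b)] → w = 0.35
R3: critical=0.62, extended=0.35; OR[max(a, b)] → w = 0.62
R4: extended=0.35, critical=0.62; AND[min(a, b)] → w = 0.35
Rules with consequent 'weak': {R2, R4} → strengths 0.35, 0.35
Aggregate via t-conorm [max(a, b)]: 0.35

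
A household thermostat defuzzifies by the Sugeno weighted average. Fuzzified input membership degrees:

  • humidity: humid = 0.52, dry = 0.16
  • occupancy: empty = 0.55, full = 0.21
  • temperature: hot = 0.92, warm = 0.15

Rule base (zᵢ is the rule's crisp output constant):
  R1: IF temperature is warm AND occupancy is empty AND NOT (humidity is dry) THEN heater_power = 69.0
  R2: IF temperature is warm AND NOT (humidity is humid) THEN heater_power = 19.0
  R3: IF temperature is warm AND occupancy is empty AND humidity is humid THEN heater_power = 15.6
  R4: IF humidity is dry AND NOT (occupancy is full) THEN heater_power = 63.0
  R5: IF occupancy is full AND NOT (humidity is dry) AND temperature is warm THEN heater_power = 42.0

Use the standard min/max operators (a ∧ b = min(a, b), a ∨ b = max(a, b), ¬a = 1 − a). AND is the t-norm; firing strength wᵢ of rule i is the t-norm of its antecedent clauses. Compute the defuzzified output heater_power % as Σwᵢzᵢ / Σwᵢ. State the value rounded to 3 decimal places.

R1 (z=69.0): warm=0.15, empty=0.55, ¬dry=1−0.16=0.84; AND[min(a, b)] → w = 0.15
R2 (z=19.0): warm=0.15, ¬humid=1−0.52=0.48; AND[min(a, b)] → w = 0.15
R3 (z=15.6): warm=0.15, empty=0.55, humid=0.52; AND[min(a, b)] → w = 0.15
R4 (z=63.0): dry=0.16, ¬full=1−0.21=0.79; AND[min(a, b)] → w = 0.16
R5 (z=42.0): full=0.21, ¬dry=1−0.16=0.84, warm=0.15; AND[min(a, b)] → w = 0.15
Weighted average = (0.15·69.0 + 0.15·19.0 + 0.15·15.6 + 0.16·63.0 + 0.15·42.0) / (0.15 + 0.15 + 0.15 + 0.16 + 0.15)
  = 31.9200 / 0.7600 = 42.000

42.000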